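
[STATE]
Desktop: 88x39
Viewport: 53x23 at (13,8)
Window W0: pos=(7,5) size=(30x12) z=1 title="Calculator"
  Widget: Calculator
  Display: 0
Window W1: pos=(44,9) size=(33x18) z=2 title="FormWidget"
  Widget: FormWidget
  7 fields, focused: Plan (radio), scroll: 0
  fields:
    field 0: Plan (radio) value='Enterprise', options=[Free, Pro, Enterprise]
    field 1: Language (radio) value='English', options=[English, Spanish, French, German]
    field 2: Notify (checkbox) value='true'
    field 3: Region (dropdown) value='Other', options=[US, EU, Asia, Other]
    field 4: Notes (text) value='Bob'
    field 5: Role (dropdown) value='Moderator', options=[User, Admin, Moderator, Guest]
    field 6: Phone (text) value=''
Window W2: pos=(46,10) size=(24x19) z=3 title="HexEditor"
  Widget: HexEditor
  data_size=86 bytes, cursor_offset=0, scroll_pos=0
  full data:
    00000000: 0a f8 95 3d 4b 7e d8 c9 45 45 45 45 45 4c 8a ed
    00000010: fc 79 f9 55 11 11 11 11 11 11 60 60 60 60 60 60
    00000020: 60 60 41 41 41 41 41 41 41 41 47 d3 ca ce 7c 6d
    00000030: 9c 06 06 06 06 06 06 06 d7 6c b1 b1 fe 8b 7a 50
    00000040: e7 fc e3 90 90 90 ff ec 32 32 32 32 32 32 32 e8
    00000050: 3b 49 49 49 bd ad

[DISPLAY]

                      0┃                             
───┬───┬───┐           ┃       ┏━━━━━━━━━━━━━━━━━━━━━
 8 │ 9 │ ÷ │           ┃       ┃ ┏━━━━━━━━━━━━━━━━━━━
───┼───┼───┤           ┃       ┠─┃ HexEditor         
 5 │ 6 │ × │           ┃       ┃>┠───────────────────
───┼───┼───┤           ┃       ┃ ┃00000000  0A f8 95 
 2 │ 3 │ - │           ┃       ┃ ┃00000010  fc 79 f9 
───┴───┴───┘           ┃       ┃ ┃00000020  60 60 41 
━━━━━━━━━━━━━━━━━━━━━━━┛       ┃ ┃00000030  9c 06 06 
                               ┃ ┃00000040  e7 fc e3 
                               ┃ ┃00000050  3b 49 49 
                               ┃ ┃                   
                               ┃ ┃                   
                               ┃ ┃                   
                               ┃ ┃                   
                               ┃ ┃                   
                               ┃ ┃                   
                               ┃ ┃                   
                               ┗━┃                   
                                 ┃                   
                                 ┗━━━━━━━━━━━━━━━━━━━
                                                     
                                                     


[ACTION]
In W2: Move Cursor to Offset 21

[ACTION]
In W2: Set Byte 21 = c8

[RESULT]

                      0┃                             
───┬───┬───┐           ┃       ┏━━━━━━━━━━━━━━━━━━━━━
 8 │ 9 │ ÷ │           ┃       ┃ ┏━━━━━━━━━━━━━━━━━━━
───┼───┼───┤           ┃       ┠─┃ HexEditor         
 5 │ 6 │ × │           ┃       ┃>┠───────────────────
───┼───┼───┤           ┃       ┃ ┃00000000  0a f8 95 
 2 │ 3 │ - │           ┃       ┃ ┃00000010  fc 79 f9 
───┴───┴───┘           ┃       ┃ ┃00000020  60 60 41 
━━━━━━━━━━━━━━━━━━━━━━━┛       ┃ ┃00000030  9c 06 06 
                               ┃ ┃00000040  e7 fc e3 
                               ┃ ┃00000050  3b 49 49 
                               ┃ ┃                   
                               ┃ ┃                   
                               ┃ ┃                   
                               ┃ ┃                   
                               ┃ ┃                   
                               ┃ ┃                   
                               ┃ ┃                   
                               ┗━┃                   
                                 ┃                   
                                 ┗━━━━━━━━━━━━━━━━━━━
                                                     
                                                     


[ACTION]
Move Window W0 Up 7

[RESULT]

───┼───┼───┤           ┃                             
 2 │ 3 │ - │           ┃       ┏━━━━━━━━━━━━━━━━━━━━━
───┴───┴───┘           ┃       ┃ ┏━━━━━━━━━━━━━━━━━━━
━━━━━━━━━━━━━━━━━━━━━━━┛       ┠─┃ HexEditor         
                               ┃>┠───────────────────
                               ┃ ┃00000000  0a f8 95 
                               ┃ ┃00000010  fc 79 f9 
                               ┃ ┃00000020  60 60 41 
                               ┃ ┃00000030  9c 06 06 
                               ┃ ┃00000040  e7 fc e3 
                               ┃ ┃00000050  3b 49 49 
                               ┃ ┃                   
                               ┃ ┃                   
                               ┃ ┃                   
                               ┃ ┃                   
                               ┃ ┃                   
                               ┃ ┃                   
                               ┃ ┃                   
                               ┗━┃                   
                                 ┃                   
                                 ┗━━━━━━━━━━━━━━━━━━━
                                                     
                                                     


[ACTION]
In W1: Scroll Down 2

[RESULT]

───┼───┼───┤           ┃                             
 2 │ 3 │ - │           ┃       ┏━━━━━━━━━━━━━━━━━━━━━
───┴───┴───┘           ┃       ┃ ┏━━━━━━━━━━━━━━━━━━━
━━━━━━━━━━━━━━━━━━━━━━━┛       ┠─┃ HexEditor         
                               ┃ ┠───────────────────
                               ┃ ┃00000000  0a f8 95 
                               ┃ ┃00000010  fc 79 f9 
                               ┃ ┃00000020  60 60 41 
                               ┃ ┃00000030  9c 06 06 
                               ┃ ┃00000040  e7 fc e3 
                               ┃ ┃00000050  3b 49 49 
                               ┃ ┃                   
                               ┃ ┃                   
                               ┃ ┃                   
                               ┃ ┃                   
                               ┃ ┃                   
                               ┃ ┃                   
                               ┃ ┃                   
                               ┗━┃                   
                                 ┃                   
                                 ┗━━━━━━━━━━━━━━━━━━━
                                                     
                                                     


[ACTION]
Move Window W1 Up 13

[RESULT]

───┼───┼───┤           ┃       ┃                     
 2 │ 3 │ - │           ┃       ┃                     
───┴───┴───┘           ┃       ┃ ┏━━━━━━━━━━━━━━━━━━━
━━━━━━━━━━━━━━━━━━━━━━━┛       ┃ ┃ HexEditor         
                               ┃ ┠───────────────────
                               ┃ ┃00000000  0a f8 95 
                               ┃ ┃00000010  fc 79 f9 
                               ┃ ┃00000020  60 60 41 
                               ┃ ┃00000030  9c 06 06 
                               ┗━┃00000040  e7 fc e3 
                                 ┃00000050  3b 49 49 
                                 ┃                   
                                 ┃                   
                                 ┃                   
                                 ┃                   
                                 ┃                   
                                 ┃                   
                                 ┃                   
                                 ┃                   
                                 ┃                   
                                 ┗━━━━━━━━━━━━━━━━━━━
                                                     
                                                     


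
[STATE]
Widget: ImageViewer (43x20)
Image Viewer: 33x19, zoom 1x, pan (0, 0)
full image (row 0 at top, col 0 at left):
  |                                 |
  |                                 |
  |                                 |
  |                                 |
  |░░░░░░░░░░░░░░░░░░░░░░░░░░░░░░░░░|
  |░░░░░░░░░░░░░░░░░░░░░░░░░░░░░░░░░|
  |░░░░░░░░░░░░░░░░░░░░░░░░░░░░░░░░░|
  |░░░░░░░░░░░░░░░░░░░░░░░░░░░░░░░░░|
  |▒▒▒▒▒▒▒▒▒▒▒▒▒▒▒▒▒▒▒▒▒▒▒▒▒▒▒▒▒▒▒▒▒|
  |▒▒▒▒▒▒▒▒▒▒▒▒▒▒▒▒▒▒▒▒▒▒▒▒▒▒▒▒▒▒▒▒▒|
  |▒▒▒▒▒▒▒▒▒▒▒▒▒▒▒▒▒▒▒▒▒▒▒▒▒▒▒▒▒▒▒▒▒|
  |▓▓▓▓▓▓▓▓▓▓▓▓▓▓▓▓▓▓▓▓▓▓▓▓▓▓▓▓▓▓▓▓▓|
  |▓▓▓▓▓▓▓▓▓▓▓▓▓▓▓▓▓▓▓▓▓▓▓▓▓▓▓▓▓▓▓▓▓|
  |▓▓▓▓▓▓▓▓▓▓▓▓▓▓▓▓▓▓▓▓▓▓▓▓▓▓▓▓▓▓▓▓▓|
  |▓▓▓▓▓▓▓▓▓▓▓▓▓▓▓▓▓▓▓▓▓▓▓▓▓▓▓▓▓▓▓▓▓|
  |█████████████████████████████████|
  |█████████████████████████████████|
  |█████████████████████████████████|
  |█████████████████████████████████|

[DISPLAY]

                                           
                                           
                                           
                                           
░░░░░░░░░░░░░░░░░░░░░░░░░░░░░░░░░          
░░░░░░░░░░░░░░░░░░░░░░░░░░░░░░░░░          
░░░░░░░░░░░░░░░░░░░░░░░░░░░░░░░░░          
░░░░░░░░░░░░░░░░░░░░░░░░░░░░░░░░░          
▒▒▒▒▒▒▒▒▒▒▒▒▒▒▒▒▒▒▒▒▒▒▒▒▒▒▒▒▒▒▒▒▒          
▒▒▒▒▒▒▒▒▒▒▒▒▒▒▒▒▒▒▒▒▒▒▒▒▒▒▒▒▒▒▒▒▒          
▒▒▒▒▒▒▒▒▒▒▒▒▒▒▒▒▒▒▒▒▒▒▒▒▒▒▒▒▒▒▒▒▒          
▓▓▓▓▓▓▓▓▓▓▓▓▓▓▓▓▓▓▓▓▓▓▓▓▓▓▓▓▓▓▓▓▓          
▓▓▓▓▓▓▓▓▓▓▓▓▓▓▓▓▓▓▓▓▓▓▓▓▓▓▓▓▓▓▓▓▓          
▓▓▓▓▓▓▓▓▓▓▓▓▓▓▓▓▓▓▓▓▓▓▓▓▓▓▓▓▓▓▓▓▓          
▓▓▓▓▓▓▓▓▓▓▓▓▓▓▓▓▓▓▓▓▓▓▓▓▓▓▓▓▓▓▓▓▓          
█████████████████████████████████          
█████████████████████████████████          
█████████████████████████████████          
█████████████████████████████████          
                                           


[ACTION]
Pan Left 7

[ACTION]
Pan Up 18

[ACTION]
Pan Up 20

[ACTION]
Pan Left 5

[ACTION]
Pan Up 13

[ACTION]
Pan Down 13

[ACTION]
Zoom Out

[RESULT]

▓▓▓▓▓▓▓▓▓▓▓▓▓▓▓▓▓▓▓▓▓▓▓▓▓▓▓▓▓▓▓▓▓          
▓▓▓▓▓▓▓▓▓▓▓▓▓▓▓▓▓▓▓▓▓▓▓▓▓▓▓▓▓▓▓▓▓          
█████████████████████████████████          
█████████████████████████████████          
█████████████████████████████████          
█████████████████████████████████          
                                           
                                           
                                           
                                           
                                           
                                           
                                           
                                           
                                           
                                           
                                           
                                           
                                           
                                           


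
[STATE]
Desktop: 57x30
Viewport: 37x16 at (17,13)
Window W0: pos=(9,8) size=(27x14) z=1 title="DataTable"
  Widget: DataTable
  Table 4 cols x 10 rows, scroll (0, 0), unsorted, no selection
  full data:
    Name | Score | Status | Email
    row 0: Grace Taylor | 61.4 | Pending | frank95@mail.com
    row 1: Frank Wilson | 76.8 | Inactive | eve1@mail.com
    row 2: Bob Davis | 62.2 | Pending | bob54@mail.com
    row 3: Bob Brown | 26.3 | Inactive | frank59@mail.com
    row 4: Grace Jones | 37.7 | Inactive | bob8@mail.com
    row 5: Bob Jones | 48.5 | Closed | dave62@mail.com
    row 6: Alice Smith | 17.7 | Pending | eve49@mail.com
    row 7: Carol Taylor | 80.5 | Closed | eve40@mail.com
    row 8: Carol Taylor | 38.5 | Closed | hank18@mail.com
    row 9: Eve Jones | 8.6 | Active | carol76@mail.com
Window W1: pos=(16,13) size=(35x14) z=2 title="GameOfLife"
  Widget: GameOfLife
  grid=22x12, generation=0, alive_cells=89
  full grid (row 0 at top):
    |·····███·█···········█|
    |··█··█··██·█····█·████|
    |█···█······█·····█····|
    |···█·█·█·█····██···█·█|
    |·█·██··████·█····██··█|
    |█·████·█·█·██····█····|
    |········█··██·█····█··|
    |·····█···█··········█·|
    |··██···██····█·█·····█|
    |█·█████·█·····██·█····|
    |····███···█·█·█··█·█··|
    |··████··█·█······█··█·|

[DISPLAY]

━━━━━━━━━━━━━━━━━━━━━━━━━━━━━━━━━┓   
 GameOfLife                      ┃   
─────────────────────────────────┨   
Gen: 0                           ┃   
··█··█··██·█····█·████           ┃   
█···█······█·····█····           ┃   
···█·█·█·█····██···█·█           ┃   
·█·██··████·█····██··█           ┃   
█·████·█·█·██····█····           ┃   
········█··██·█····█··           ┃   
·····█···█··········█·           ┃   
··██···██····█·█·····█           ┃   
█·█████·█·····██·█····           ┃   
━━━━━━━━━━━━━━━━━━━━━━━━━━━━━━━━━┛   
                                     
                                     


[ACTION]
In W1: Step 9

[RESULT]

━━━━━━━━━━━━━━━━━━━━━━━━━━━━━━━━━┓   
 GameOfLife                      ┃   
─────────────────────────────────┨   
Gen: 9                           ┃   
·███····█·█···········           ┃   
█·█·····█·█······█····           ┃   
·█·······█·····█·██·██           ┃   
··················███·           ┃   
······················           ┃   
···█·········█········           ┃   
··█·██················           ┃   
··█·█·█·█····█·····██·           ┃   
·····███·····██··█·█··           ┃   
━━━━━━━━━━━━━━━━━━━━━━━━━━━━━━━━━┛   
                                     
                                     


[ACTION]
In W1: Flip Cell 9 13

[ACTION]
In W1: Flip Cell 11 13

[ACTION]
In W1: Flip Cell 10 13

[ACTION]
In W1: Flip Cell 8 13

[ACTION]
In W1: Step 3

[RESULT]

━━━━━━━━━━━━━━━━━━━━━━━━━━━━━━━━━┓   
 GameOfLife                      ┃   
─────────────────────────────────┨   
Gen: 12                          ┃   
········█·█······█····           ┃   
········█·█······█····           ┃   
·········█······█·████           ┃   
·················██··█           ┃   
····█·············███·           ┃   
····██············█·█·           ┃   
·····█················           ┃   
····█··············██·           ┃   
··················██··           ┃   
━━━━━━━━━━━━━━━━━━━━━━━━━━━━━━━━━┛   
                                     
                                     


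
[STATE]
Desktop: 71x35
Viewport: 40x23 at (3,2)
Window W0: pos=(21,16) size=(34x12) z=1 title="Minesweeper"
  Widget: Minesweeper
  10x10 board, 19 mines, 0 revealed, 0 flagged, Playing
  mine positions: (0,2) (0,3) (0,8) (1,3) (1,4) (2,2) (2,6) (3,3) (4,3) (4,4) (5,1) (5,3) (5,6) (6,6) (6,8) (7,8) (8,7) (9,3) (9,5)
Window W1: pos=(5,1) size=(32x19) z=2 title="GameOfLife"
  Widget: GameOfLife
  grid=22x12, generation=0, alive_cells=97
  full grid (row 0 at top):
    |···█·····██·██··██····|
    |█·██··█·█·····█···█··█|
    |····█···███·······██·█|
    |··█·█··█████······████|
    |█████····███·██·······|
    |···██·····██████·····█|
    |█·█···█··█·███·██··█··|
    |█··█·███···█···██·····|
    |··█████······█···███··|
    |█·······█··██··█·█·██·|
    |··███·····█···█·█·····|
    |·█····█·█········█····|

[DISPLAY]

  ┃ GameOfLife                   ┃      
  ┠──────────────────────────────┨      
  ┃Gen: 0                        ┃      
  ┃···█·····██·██··██····        ┃      
  ┃█·██··█·█·····█···█··█        ┃      
  ┃····█···███·······██·█        ┃      
  ┃··█·█··█████······████        ┃      
  ┃█████····███·██·······        ┃      
  ┃···██·····██████·····█        ┃      
  ┃█·█···█··█·███·██··█··        ┃      
  ┃█··█·███···█···██·····        ┃      
  ┃··█████······█···███··        ┃      
  ┃█·······█··██··█·█·██·        ┃      
  ┃··███·····█···█·█·····        ┃      
  ┃·█····█·█········█····        ┃━━━━━━
  ┃                              ┃      
  ┃                              ┃──────
  ┗━━━━━━━━━━━━━━━━━━━━━━━━━━━━━━┛      
                  ┃■■■■■■■■■■           
                  ┃■■■■■■■■■■           
                  ┃■■■■■■■■■■           
                  ┃■■■■■■■■■■           
                  ┃■■■■■■■■■■           


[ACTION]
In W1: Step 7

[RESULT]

  ┃ GameOfLife                   ┃      
  ┠──────────────────────────────┨      
  ┃Gen: 7                        ┃      
  ┃······················        ┃      
  ┃·················███··        ┃      
  ┃·██···██·██······████·        ┃      
  ┃··█··█···██········█··        ┃      
  ┃··█··██·█·············        ┃      
  ┃··█·█·█···············        ┃      
  ┃··█·█·█·············█·        ┃      
  ┃·····█····█········███        ┃      
  ┃········██·██····██···        ┃      
  ┃···█·····█·█······█·██        ┃      
  ┃·██·······█····█··███·        ┃      
  ┃···············████···        ┃━━━━━━
  ┃                              ┃      
  ┃                              ┃──────
  ┗━━━━━━━━━━━━━━━━━━━━━━━━━━━━━━┛      
                  ┃■■■■■■■■■■           
                  ┃■■■■■■■■■■           
                  ┃■■■■■■■■■■           
                  ┃■■■■■■■■■■           
                  ┃■■■■■■■■■■           


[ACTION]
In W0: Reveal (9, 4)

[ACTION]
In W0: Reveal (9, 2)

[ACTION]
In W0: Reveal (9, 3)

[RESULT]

  ┃ GameOfLife                   ┃      
  ┠──────────────────────────────┨      
  ┃Gen: 7                        ┃      
  ┃······················        ┃      
  ┃·················███··        ┃      
  ┃·██···██·██······████·        ┃      
  ┃··█··█···██········█··        ┃      
  ┃··█··██·█·············        ┃      
  ┃··█·█·█···············        ┃      
  ┃··█·█·█·············█·        ┃      
  ┃·····█····█········███        ┃      
  ┃········██·██····██···        ┃      
  ┃···█·····█·█······█·██        ┃      
  ┃·██·······█····█··███·        ┃      
  ┃···············████···        ┃━━━━━━
  ┃                              ┃      
  ┃                              ┃──────
  ┗━━━━━━━━━━━━━━━━━━━━━━━━━━━━━━┛      
                  ┃■■■✹✹■■■■■           
                  ┃■■✹■■■✹■■■           
                  ┃■■■✹■■■■■■           
                  ┃■■■✹✹■■■■■           
                  ┃■✹■✹■■✹■■■           


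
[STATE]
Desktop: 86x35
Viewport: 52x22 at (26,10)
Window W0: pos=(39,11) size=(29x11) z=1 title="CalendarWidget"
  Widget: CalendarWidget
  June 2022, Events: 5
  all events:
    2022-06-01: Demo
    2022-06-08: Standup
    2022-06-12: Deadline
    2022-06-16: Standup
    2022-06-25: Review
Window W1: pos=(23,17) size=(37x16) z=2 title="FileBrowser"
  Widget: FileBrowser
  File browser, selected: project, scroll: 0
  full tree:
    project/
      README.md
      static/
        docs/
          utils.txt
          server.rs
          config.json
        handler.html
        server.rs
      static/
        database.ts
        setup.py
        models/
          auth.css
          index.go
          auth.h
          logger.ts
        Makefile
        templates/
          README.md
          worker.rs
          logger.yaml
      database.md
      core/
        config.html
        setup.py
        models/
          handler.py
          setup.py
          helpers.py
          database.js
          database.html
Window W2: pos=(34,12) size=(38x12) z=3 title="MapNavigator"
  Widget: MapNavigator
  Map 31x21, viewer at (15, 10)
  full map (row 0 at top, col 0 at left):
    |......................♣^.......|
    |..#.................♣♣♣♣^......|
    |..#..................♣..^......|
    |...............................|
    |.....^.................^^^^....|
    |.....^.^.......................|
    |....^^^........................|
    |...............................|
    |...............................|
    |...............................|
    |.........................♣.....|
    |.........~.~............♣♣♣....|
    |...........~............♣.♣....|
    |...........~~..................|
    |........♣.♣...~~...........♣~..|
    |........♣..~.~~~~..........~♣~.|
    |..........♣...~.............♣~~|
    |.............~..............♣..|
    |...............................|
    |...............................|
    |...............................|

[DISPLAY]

                                                    
             ┏━━━━━━━━━━━━━━━━━━━━━━━━━━━┓          
        ┏━━━━━━━━━━━━━━━━━━━━━━━━━━━━━━━━━━━━┓      
        ┃ MapNavigator                       ┃      
        ┠────────────────────────────────────┨      
        ┃   ....^^^........................  ┃      
        ┃   ...............................  ┃      
━━━━━━━━┃   ...............................  ┃      
ileBrows┃   ...............................  ┃      
────────┃   ...............@.........♣.....  ┃      
[-] proj┃   .........~.~............♣♣♣....  ┃      
  README┃   ...........~............♣.♣....  ┃      
  [+] st┃   ...........~~..................  ┃      
  [+] st┗━━━━━━━━━━━━━━━━━━━━━━━━━━━━━━━━━━━━┛      
  database.md                    ┃                  
  [+] core/                      ┃                  
                                 ┃                  
                                 ┃                  
                                 ┃                  
                                 ┃                  
                                 ┃                  
                                 ┃                  


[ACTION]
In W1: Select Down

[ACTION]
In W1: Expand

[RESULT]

                                                    
             ┏━━━━━━━━━━━━━━━━━━━━━━━━━━━┓          
        ┏━━━━━━━━━━━━━━━━━━━━━━━━━━━━━━━━━━━━┓      
        ┃ MapNavigator                       ┃      
        ┠────────────────────────────────────┨      
        ┃   ....^^^........................  ┃      
        ┃   ...............................  ┃      
━━━━━━━━┃   ...............................  ┃      
ileBrows┃   ...............................  ┃      
────────┃   ...............@.........♣.....  ┃      
[-] proj┃   .........~.~............♣♣♣....  ┃      
> README┃   ...........~............♣.♣....  ┃      
  [+] st┃   ...........~~..................  ┃      
  [+] st┗━━━━━━━━━━━━━━━━━━━━━━━━━━━━━━━━━━━━┛      
  database.md                    ┃                  
  [+] core/                      ┃                  
                                 ┃                  
                                 ┃                  
                                 ┃                  
                                 ┃                  
                                 ┃                  
                                 ┃                  


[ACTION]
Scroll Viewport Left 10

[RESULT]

                                                    
                       ┏━━━━━━━━━━━━━━━━━━━━━━━━━━━┓
                  ┏━━━━━━━━━━━━━━━━━━━━━━━━━━━━━━━━━
                  ┃ MapNavigator                    
                  ┠─────────────────────────────────
                  ┃   ....^^^.......................
                  ┃   ..............................
       ┏━━━━━━━━━━┃   ..............................
       ┃ FileBrows┃   ..............................
       ┠──────────┃   ...............@.........♣....
       ┃  [-] proj┃   .........~.~............♣♣♣...
       ┃  > README┃   ...........~............♣.♣...
       ┃    [+] st┃   ...........~~.................
       ┃    [+] st┗━━━━━━━━━━━━━━━━━━━━━━━━━━━━━━━━━
       ┃    database.md                    ┃        
       ┃    [+] core/                      ┃        
       ┃                                   ┃        
       ┃                                   ┃        
       ┃                                   ┃        
       ┃                                   ┃        
       ┃                                   ┃        
       ┃                                   ┃        


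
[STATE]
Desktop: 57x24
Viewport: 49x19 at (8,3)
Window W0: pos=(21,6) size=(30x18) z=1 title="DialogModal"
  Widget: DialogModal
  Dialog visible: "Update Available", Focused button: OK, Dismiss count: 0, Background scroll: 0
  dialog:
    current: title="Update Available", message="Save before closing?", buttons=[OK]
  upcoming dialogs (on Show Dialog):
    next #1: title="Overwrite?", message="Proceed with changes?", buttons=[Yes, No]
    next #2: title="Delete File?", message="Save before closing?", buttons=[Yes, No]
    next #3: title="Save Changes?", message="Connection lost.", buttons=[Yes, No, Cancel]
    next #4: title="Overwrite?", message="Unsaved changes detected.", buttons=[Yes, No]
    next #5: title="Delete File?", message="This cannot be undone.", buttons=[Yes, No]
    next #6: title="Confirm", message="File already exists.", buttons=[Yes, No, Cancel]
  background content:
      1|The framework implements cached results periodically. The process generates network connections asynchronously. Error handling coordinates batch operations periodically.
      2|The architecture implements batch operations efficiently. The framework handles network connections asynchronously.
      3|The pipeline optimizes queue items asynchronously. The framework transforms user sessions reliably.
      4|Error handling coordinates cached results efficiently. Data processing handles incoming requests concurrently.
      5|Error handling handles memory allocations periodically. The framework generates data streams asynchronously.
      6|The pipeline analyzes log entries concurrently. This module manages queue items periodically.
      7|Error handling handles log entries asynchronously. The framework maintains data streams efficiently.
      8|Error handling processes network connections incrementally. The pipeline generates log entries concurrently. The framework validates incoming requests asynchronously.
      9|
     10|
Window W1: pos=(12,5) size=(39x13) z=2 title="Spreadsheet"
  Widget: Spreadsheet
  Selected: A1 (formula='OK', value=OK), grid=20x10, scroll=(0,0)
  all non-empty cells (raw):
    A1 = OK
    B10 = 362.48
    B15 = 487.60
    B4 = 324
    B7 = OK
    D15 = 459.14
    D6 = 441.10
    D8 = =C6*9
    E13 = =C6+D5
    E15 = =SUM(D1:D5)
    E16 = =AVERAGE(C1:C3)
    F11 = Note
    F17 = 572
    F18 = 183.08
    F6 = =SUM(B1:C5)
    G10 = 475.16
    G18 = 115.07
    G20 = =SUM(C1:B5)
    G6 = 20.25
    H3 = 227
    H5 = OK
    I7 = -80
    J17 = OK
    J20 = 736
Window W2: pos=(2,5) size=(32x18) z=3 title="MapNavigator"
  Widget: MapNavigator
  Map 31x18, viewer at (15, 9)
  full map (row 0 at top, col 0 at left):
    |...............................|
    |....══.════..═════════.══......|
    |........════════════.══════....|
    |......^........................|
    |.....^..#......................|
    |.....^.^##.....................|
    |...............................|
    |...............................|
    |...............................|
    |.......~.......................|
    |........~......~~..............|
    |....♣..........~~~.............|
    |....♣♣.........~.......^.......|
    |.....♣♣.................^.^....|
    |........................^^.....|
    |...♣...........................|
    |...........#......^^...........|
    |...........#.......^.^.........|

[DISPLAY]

                                                 
                                                 
━━━━━━━━━━━━━━━━━━━━━━━━━┓━━━━━━━━━━━━━━━━┓      
avigator                 ┃                ┃      
─────────────────────────┨────────────────┨      
...════════════.══════...┃                ┃      
.^.......................┃  C       D     ┃      
^..#.....................┃----------------┃      
^.^##....................┃      0       0 ┃      
.........................┃      0       0 ┃      
.........................┃      0       0 ┃      
.........................┃      0       0 ┃      
..~.......@..............┃      0       0 ┃      
...~......~~.............┃      0  441.10 ┃      
..........~~~............┃━━━━━━━━━━━━━━━━┛      
♣.........~.......^......┃                ┃      
♣♣.................^.^...┃                ┃      
...................^^....┃                ┃      
.........................┃                ┃      


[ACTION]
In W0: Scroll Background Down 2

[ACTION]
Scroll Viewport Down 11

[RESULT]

━━━━━━━━━━━━━━━━━━━━━━━━━┓━━━━━━━━━━━━━━━━┓      
avigator                 ┃                ┃      
─────────────────────────┨────────────────┨      
...════════════.══════...┃                ┃      
.^.......................┃  C       D     ┃      
^..#.....................┃----------------┃      
^.^##....................┃      0       0 ┃      
.........................┃      0       0 ┃      
.........................┃      0       0 ┃      
.........................┃      0       0 ┃      
..~.......@..............┃      0       0 ┃      
...~......~~.............┃      0  441.10 ┃      
..........~~~............┃━━━━━━━━━━━━━━━━┛      
♣.........~.......^......┃                ┃      
♣♣.................^.^...┃                ┃      
...................^^....┃                ┃      
.........................┃                ┃      
━━━━━━━━━━━━━━━━━━━━━━━━━┛                ┃      
             ┗━━━━━━━━━━━━━━━━━━━━━━━━━━━━┛      


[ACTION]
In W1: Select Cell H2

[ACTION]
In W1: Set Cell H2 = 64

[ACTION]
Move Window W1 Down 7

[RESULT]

━━━━━━━━━━━━━━━━━━━━━━━━━┓                       
avigator                 ┃━━━━━━━━━━━━━━━━┓      
─────────────────────────┨                ┃      
...════════════.══════...┃────────────────┨      
.^.......................┃ optimizes queue┃      
^..#.....................┃ng coordinates c┃      
^.^##....................┃━━━━━━━━━━━━━━━━┓      
.........................┃                ┃      
.........................┃────────────────┨      
.........................┃                ┃      
..~.......@..............┃  C       D     ┃      
...~......~~.............┃----------------┃      
..........~~~............┃      0       0 ┃      
♣.........~.......^......┃      0       0 ┃      
♣♣.................^.^...┃      0       0 ┃      
...................^^....┃      0       0 ┃      
.........................┃      0       0 ┃      
━━━━━━━━━━━━━━━━━━━━━━━━━┛      0  441.10 ┃      
    ┗━━━━━━━━━━━━━━━━━━━━━━━━━━━━━━━━━━━━━┛      


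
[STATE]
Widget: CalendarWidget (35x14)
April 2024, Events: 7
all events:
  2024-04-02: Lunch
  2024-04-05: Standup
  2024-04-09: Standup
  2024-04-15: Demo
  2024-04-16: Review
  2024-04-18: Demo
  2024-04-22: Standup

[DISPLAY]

             April 2024            
Mo Tu We Th Fr Sa Su               
 1  2*  3  4  5*  6  7             
 8  9* 10 11 12 13 14              
15* 16* 17 18* 19 20 21            
22* 23 24 25 26 27 28              
29 30                              
                                   
                                   
                                   
                                   
                                   
                                   
                                   


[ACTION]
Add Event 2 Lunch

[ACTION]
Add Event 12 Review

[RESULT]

             April 2024            
Mo Tu We Th Fr Sa Su               
 1  2*  3  4  5*  6  7             
 8  9* 10 11 12* 13 14             
15* 16* 17 18* 19 20 21            
22* 23 24 25 26 27 28              
29 30                              
                                   
                                   
                                   
                                   
                                   
                                   
                                   


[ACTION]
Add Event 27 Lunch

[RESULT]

             April 2024            
Mo Tu We Th Fr Sa Su               
 1  2*  3  4  5*  6  7             
 8  9* 10 11 12* 13 14             
15* 16* 17 18* 19 20 21            
22* 23 24 25 26 27* 28             
29 30                              
                                   
                                   
                                   
                                   
                                   
                                   
                                   


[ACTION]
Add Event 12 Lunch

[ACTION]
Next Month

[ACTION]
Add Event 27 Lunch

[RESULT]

              May 2024             
Mo Tu We Th Fr Sa Su               
       1  2  3  4  5               
 6  7  8  9 10 11 12               
13 14 15 16 17 18 19               
20 21 22 23 24 25 26               
27* 28 29 30 31                    
                                   
                                   
                                   
                                   
                                   
                                   
                                   
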